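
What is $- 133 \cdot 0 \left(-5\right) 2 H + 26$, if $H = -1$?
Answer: $26$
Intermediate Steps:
$- 133 \cdot 0 \left(-5\right) 2 H + 26 = - 133 \cdot 0 \left(-5\right) 2 \left(-1\right) + 26 = - 133 \cdot 0 \left(-2\right) + 26 = \left(-133\right) 0 + 26 = 0 + 26 = 26$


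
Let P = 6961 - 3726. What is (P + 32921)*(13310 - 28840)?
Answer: -561502680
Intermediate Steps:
P = 3235
(P + 32921)*(13310 - 28840) = (3235 + 32921)*(13310 - 28840) = 36156*(-15530) = -561502680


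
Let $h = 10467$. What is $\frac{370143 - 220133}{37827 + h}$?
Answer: $\frac{75005}{24147} \approx 3.1062$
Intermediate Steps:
$\frac{370143 - 220133}{37827 + h} = \frac{370143 - 220133}{37827 + 10467} = \frac{150010}{48294} = 150010 \cdot \frac{1}{48294} = \frac{75005}{24147}$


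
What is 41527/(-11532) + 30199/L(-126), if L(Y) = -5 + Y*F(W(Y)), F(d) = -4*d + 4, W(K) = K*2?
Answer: -434127179/113117388 ≈ -3.8378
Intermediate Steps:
W(K) = 2*K
F(d) = 4 - 4*d
L(Y) = -5 + Y*(4 - 8*Y)
41527/(-11532) + 30199/L(-126) = 41527/(-11532) + 30199/(-5 - 8*(-126)**2 + 4*(-126)) = 41527*(-1/11532) + 30199/(-5 - 8*15876 - 504) = -41527/11532 + 30199/(-5 - 127008 - 504) = -41527/11532 + 30199/(-127517) = -41527/11532 + 30199*(-1/127517) = -41527/11532 - 2323/9809 = -434127179/113117388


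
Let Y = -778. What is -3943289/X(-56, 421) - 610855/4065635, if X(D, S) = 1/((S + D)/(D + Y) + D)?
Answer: 21560256372460699/96878274 ≈ 2.2255e+8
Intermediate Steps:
X(D, S) = 1/(D + (D + S)/(-778 + D)) (X(D, S) = 1/((S + D)/(D - 778) + D) = 1/((D + S)/(-778 + D) + D) = 1/(D + (D + S)/(-778 + D)))
-3943289/X(-56, 421) - 610855/4065635 = -3943289*(421 + (-56)**2 - 777*(-56))/(-778 - 56) - 610855/4065635 = -3943289/(-834/(421 + 3136 + 43512)) - 610855*1/4065635 = -3943289/(-834/47069) - 17453/116161 = -3943289*(-47069/834) - 17453/116161 = 185606669941/834 - 17453/116161 = 21560256372460699/96878274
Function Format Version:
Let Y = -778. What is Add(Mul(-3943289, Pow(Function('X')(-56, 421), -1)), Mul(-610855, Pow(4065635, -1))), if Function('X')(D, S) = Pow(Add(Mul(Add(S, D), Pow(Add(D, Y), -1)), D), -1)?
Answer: Rational(21560256372460699, 96878274) ≈ 2.2255e+8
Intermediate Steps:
Function('X')(D, S) = Pow(Add(D, Mul(Pow(Add(-778, D), -1), Add(D, S))), -1) (Function('X')(D, S) = Pow(Add(Mul(Add(S, D), Pow(Add(D, -778), -1)), D), -1) = Pow(Add(Mul(Add(D, S), Pow(Add(-778, D), -1)), D), -1) = Pow(Add(Mul(Pow(Add(-778, D), -1), Add(D, S)), D), -1) = Pow(Add(D, Mul(Pow(Add(-778, D), -1), Add(D, S))), -1))
Add(Mul(-3943289, Pow(Function('X')(-56, 421), -1)), Mul(-610855, Pow(4065635, -1))) = Add(Mul(-3943289, Pow(Mul(Pow(Add(421, Pow(-56, 2), Mul(-777, -56)), -1), Add(-778, -56)), -1)), Mul(-610855, Pow(4065635, -1))) = Add(Mul(-3943289, Pow(Mul(Pow(Add(421, 3136, 43512), -1), -834), -1)), Mul(-610855, Rational(1, 4065635))) = Add(Mul(-3943289, Pow(Mul(Pow(47069, -1), -834), -1)), Rational(-17453, 116161)) = Add(Mul(-3943289, Pow(Mul(Rational(1, 47069), -834), -1)), Rational(-17453, 116161)) = Add(Mul(-3943289, Pow(Rational(-834, 47069), -1)), Rational(-17453, 116161)) = Add(Mul(-3943289, Rational(-47069, 834)), Rational(-17453, 116161)) = Add(Rational(185606669941, 834), Rational(-17453, 116161)) = Rational(21560256372460699, 96878274)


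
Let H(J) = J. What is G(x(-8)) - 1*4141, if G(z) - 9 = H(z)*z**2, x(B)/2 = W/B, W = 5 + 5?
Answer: -33181/8 ≈ -4147.6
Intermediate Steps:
W = 10
x(B) = 20/B (x(B) = 2*(10/B) = 20/B)
G(z) = 9 + z**3 (G(z) = 9 + z*z**2 = 9 + z**3)
G(x(-8)) - 1*4141 = (9 + (20/(-8))**3) - 1*4141 = (9 + (20*(-1/8))**3) - 4141 = (9 + (-5/2)**3) - 4141 = (9 - 125/8) - 4141 = -53/8 - 4141 = -33181/8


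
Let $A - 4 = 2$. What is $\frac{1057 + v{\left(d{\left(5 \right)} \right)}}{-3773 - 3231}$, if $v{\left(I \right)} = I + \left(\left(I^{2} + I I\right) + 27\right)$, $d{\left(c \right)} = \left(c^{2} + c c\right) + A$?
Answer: $- \frac{109}{103} \approx -1.0583$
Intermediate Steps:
$A = 6$ ($A = 4 + 2 = 6$)
$d{\left(c \right)} = 6 + 2 c^{2}$ ($d{\left(c \right)} = \left(c^{2} + c c\right) + 6 = \left(c^{2} + c^{2}\right) + 6 = 2 c^{2} + 6 = 6 + 2 c^{2}$)
$v{\left(I \right)} = 27 + I + 2 I^{2}$ ($v{\left(I \right)} = I + \left(\left(I^{2} + I^{2}\right) + 27\right) = I + \left(2 I^{2} + 27\right) = I + \left(27 + 2 I^{2}\right) = 27 + I + 2 I^{2}$)
$\frac{1057 + v{\left(d{\left(5 \right)} \right)}}{-3773 - 3231} = \frac{1057 + \left(27 + \left(6 + 2 \cdot 5^{2}\right) + 2 \left(6 + 2 \cdot 5^{2}\right)^{2}\right)}{-3773 - 3231} = \frac{1057 + \left(27 + \left(6 + 2 \cdot 25\right) + 2 \left(6 + 2 \cdot 25\right)^{2}\right)}{-7004} = \left(1057 + \left(27 + \left(6 + 50\right) + 2 \left(6 + 50\right)^{2}\right)\right) \left(- \frac{1}{7004}\right) = \left(1057 + \left(27 + 56 + 2 \cdot 56^{2}\right)\right) \left(- \frac{1}{7004}\right) = \left(1057 + \left(27 + 56 + 2 \cdot 3136\right)\right) \left(- \frac{1}{7004}\right) = \left(1057 + \left(27 + 56 + 6272\right)\right) \left(- \frac{1}{7004}\right) = \left(1057 + 6355\right) \left(- \frac{1}{7004}\right) = 7412 \left(- \frac{1}{7004}\right) = - \frac{109}{103}$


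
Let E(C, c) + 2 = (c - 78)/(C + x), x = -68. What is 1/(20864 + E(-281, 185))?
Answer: 349/7280731 ≈ 4.7935e-5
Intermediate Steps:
E(C, c) = -2 + (-78 + c)/(-68 + C) (E(C, c) = -2 + (c - 78)/(C - 68) = -2 + (-78 + c)/(-68 + C))
1/(20864 + E(-281, 185)) = 1/(20864 + (58 + 185 - 2*(-281))/(-68 - 281)) = 1/(20864 + (58 + 185 + 562)/(-349)) = 1/(20864 - 1/349*805) = 1/(20864 - 805/349) = 1/(7280731/349) = 349/7280731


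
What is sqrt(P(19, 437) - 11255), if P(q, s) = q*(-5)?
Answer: 5*I*sqrt(454) ≈ 106.54*I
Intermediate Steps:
P(q, s) = -5*q
sqrt(P(19, 437) - 11255) = sqrt(-5*19 - 11255) = sqrt(-95 - 11255) = sqrt(-11350) = 5*I*sqrt(454)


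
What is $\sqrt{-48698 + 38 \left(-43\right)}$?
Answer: $2 i \sqrt{12583} \approx 224.35 i$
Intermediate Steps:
$\sqrt{-48698 + 38 \left(-43\right)} = \sqrt{-48698 - 1634} = \sqrt{-50332} = 2 i \sqrt{12583}$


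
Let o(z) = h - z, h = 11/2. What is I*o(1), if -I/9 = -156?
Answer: 6318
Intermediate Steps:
I = 1404 (I = -9*(-156) = 1404)
h = 11/2 (h = 11*(½) = 11/2 ≈ 5.5000)
o(z) = 11/2 - z
I*o(1) = 1404*(11/2 - 1*1) = 1404*(11/2 - 1) = 1404*(9/2) = 6318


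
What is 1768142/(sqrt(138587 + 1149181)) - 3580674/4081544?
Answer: -1790337/2040772 + 884071*sqrt(321942)/321942 ≈ 1557.2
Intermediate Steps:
1768142/(sqrt(138587 + 1149181)) - 3580674/4081544 = 1768142/(sqrt(1287768)) - 3580674*1/4081544 = 1768142/((2*sqrt(321942))) - 1790337/2040772 = 1768142*(sqrt(321942)/643884) - 1790337/2040772 = 884071*sqrt(321942)/321942 - 1790337/2040772 = -1790337/2040772 + 884071*sqrt(321942)/321942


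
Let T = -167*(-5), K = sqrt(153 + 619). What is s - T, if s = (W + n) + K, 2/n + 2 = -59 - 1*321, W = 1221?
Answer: 73725/191 + 2*sqrt(193) ≈ 413.78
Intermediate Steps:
n = -1/191 (n = 2/(-2 + (-59 - 1*321)) = 2/(-2 + (-59 - 321)) = 2/(-2 - 380) = 2/(-382) = 2*(-1/382) = -1/191 ≈ -0.0052356)
K = 2*sqrt(193) (K = sqrt(772) = 2*sqrt(193) ≈ 27.785)
s = 233210/191 + 2*sqrt(193) (s = (1221 - 1/191) + 2*sqrt(193) = 233210/191 + 2*sqrt(193) ≈ 1248.8)
T = 835
s - T = (233210/191 + 2*sqrt(193)) - 1*835 = (233210/191 + 2*sqrt(193)) - 835 = 73725/191 + 2*sqrt(193)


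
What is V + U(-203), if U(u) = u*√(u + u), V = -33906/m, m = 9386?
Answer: -16953/4693 - 203*I*√406 ≈ -3.6124 - 4090.3*I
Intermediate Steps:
V = -16953/4693 (V = -33906/9386 = -33906*1/9386 = -16953/4693 ≈ -3.6124)
U(u) = √2*u^(3/2) (U(u) = u*√(2*u) = u*(√2*√u) = √2*u^(3/2))
V + U(-203) = -16953/4693 + √2*(-203)^(3/2) = -16953/4693 + √2*(-203*I*√203) = -16953/4693 - 203*I*√406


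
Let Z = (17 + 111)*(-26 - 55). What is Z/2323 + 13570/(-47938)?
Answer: -264272147/55679987 ≈ -4.7463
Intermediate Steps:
Z = -10368 (Z = 128*(-81) = -10368)
Z/2323 + 13570/(-47938) = -10368/2323 + 13570/(-47938) = -10368*1/2323 + 13570*(-1/47938) = -10368/2323 - 6785/23969 = -264272147/55679987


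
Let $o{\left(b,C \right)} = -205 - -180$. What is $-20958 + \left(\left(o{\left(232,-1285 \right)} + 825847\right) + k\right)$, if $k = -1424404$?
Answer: $-619540$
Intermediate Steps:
$o{\left(b,C \right)} = -25$ ($o{\left(b,C \right)} = -205 + 180 = -25$)
$-20958 + \left(\left(o{\left(232,-1285 \right)} + 825847\right) + k\right) = -20958 + \left(\left(-25 + 825847\right) - 1424404\right) = -20958 + \left(825822 - 1424404\right) = -20958 - 598582 = -619540$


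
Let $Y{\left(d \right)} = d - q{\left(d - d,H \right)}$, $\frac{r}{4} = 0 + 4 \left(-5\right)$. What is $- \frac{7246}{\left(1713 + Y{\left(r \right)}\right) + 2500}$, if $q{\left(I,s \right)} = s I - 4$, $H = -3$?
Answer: $- \frac{7246}{4137} \approx -1.7515$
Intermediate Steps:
$r = -80$ ($r = 4 \left(0 + 4 \left(-5\right)\right) = 4 \left(0 - 20\right) = 4 \left(-20\right) = -80$)
$q{\left(I,s \right)} = -4 + I s$ ($q{\left(I,s \right)} = I s - 4 = -4 + I s$)
$Y{\left(d \right)} = 4 + d$ ($Y{\left(d \right)} = d - \left(-4 + \left(d - d\right) \left(-3\right)\right) = d - \left(-4 + 0 \left(-3\right)\right) = d - \left(-4 + 0\right) = d - -4 = d + 4 = 4 + d$)
$- \frac{7246}{\left(1713 + Y{\left(r \right)}\right) + 2500} = - \frac{7246}{\left(1713 + \left(4 - 80\right)\right) + 2500} = - \frac{7246}{\left(1713 - 76\right) + 2500} = - \frac{7246}{1637 + 2500} = - \frac{7246}{4137}$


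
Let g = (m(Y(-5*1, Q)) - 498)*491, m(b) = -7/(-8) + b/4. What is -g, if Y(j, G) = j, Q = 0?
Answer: 1957617/8 ≈ 2.4470e+5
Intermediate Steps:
m(b) = 7/8 + b/4 (m(b) = -7*(-1/8) + b*(1/4) = 7/8 + b/4)
g = -1957617/8 (g = ((7/8 + (-5*1)/4) - 498)*491 = ((7/8 + (1/4)*(-5)) - 498)*491 = ((7/8 - 5/4) - 498)*491 = (-3/8 - 498)*491 = -3987/8*491 = -1957617/8 ≈ -2.4470e+5)
-g = -1*(-1957617/8) = 1957617/8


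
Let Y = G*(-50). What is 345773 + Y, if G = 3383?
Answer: 176623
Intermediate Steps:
Y = -169150 (Y = 3383*(-50) = -169150)
345773 + Y = 345773 - 169150 = 176623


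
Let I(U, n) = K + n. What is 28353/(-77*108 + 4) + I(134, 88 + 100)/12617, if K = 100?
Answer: -355335945/104872504 ≈ -3.3883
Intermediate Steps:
I(U, n) = 100 + n
28353/(-77*108 + 4) + I(134, 88 + 100)/12617 = 28353/(-77*108 + 4) + (100 + (88 + 100))/12617 = 28353/(-8316 + 4) + (100 + 188)*(1/12617) = 28353/(-8312) + 288*(1/12617) = 28353*(-1/8312) + 288/12617 = -28353/8312 + 288/12617 = -355335945/104872504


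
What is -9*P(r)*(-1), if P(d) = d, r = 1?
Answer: 9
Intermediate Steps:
-9*P(r)*(-1) = -9*1*(-1) = -9*(-1) = 9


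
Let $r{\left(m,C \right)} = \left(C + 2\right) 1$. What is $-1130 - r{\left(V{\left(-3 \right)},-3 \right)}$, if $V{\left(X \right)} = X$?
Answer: $-1129$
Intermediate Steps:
$r{\left(m,C \right)} = 2 + C$ ($r{\left(m,C \right)} = \left(2 + C\right) 1 = 2 + C$)
$-1130 - r{\left(V{\left(-3 \right)},-3 \right)} = -1130 - \left(2 - 3\right) = -1130 - -1 = -1130 + 1 = -1129$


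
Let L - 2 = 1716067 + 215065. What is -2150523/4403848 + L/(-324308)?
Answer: -2300463104179/357050784296 ≈ -6.4430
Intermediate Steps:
L = 1931134 (L = 2 + (1716067 + 215065) = 2 + 1931132 = 1931134)
-2150523/4403848 + L/(-324308) = -2150523/4403848 + 1931134/(-324308) = -2150523*1/4403848 + 1931134*(-1/324308) = -2150523/4403848 - 965567/162154 = -2300463104179/357050784296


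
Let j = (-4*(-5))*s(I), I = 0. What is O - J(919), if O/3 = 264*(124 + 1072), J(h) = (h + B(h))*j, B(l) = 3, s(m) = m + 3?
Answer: 891912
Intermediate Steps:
s(m) = 3 + m
j = 60 (j = (-4*(-5))*(3 + 0) = 20*3 = 60)
J(h) = 180 + 60*h (J(h) = (h + 3)*60 = (3 + h)*60 = 180 + 60*h)
O = 947232 (O = 3*(264*(124 + 1072)) = 3*(264*1196) = 3*315744 = 947232)
O - J(919) = 947232 - (180 + 60*919) = 947232 - (180 + 55140) = 947232 - 1*55320 = 947232 - 55320 = 891912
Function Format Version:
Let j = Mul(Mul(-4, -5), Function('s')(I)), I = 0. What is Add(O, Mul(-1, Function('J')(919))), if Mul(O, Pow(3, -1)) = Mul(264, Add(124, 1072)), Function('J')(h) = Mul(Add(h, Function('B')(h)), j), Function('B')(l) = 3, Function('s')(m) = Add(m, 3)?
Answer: 891912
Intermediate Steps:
Function('s')(m) = Add(3, m)
j = 60 (j = Mul(Mul(-4, -5), Add(3, 0)) = Mul(20, 3) = 60)
Function('J')(h) = Add(180, Mul(60, h)) (Function('J')(h) = Mul(Add(h, 3), 60) = Mul(Add(3, h), 60) = Add(180, Mul(60, h)))
O = 947232 (O = Mul(3, Mul(264, Add(124, 1072))) = Mul(3, Mul(264, 1196)) = Mul(3, 315744) = 947232)
Add(O, Mul(-1, Function('J')(919))) = Add(947232, Mul(-1, Add(180, Mul(60, 919)))) = Add(947232, Mul(-1, Add(180, 55140))) = Add(947232, Mul(-1, 55320)) = Add(947232, -55320) = 891912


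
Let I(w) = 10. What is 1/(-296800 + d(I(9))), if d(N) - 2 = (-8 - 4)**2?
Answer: -1/296654 ≈ -3.3709e-6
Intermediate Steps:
d(N) = 146 (d(N) = 2 + (-8 - 4)**2 = 2 + (-12)**2 = 2 + 144 = 146)
1/(-296800 + d(I(9))) = 1/(-296800 + 146) = 1/(-296654) = -1/296654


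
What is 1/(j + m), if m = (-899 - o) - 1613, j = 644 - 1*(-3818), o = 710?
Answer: 1/1240 ≈ 0.00080645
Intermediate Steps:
j = 4462 (j = 644 + 3818 = 4462)
m = -3222 (m = (-899 - 1*710) - 1613 = (-899 - 710) - 1613 = -1609 - 1613 = -3222)
1/(j + m) = 1/(4462 - 3222) = 1/1240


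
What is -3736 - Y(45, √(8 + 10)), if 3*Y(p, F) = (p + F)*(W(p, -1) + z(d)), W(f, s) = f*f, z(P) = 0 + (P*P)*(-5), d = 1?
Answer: -34036 - 2020*√2 ≈ -36893.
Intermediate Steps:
z(P) = -5*P² (z(P) = 0 + P²*(-5) = 0 - 5*P² = -5*P²)
W(f, s) = f²
Y(p, F) = (-5 + p²)*(F + p)/3 (Y(p, F) = ((p + F)*(p² - 5*1²))/3 = ((F + p)*(p² - 5*1))/3 = ((F + p)*(p² - 5))/3 = ((F + p)*(-5 + p²))/3 = ((-5 + p²)*(F + p))/3 = (-5 + p²)*(F + p)/3)
-3736 - Y(45, √(8 + 10)) = -3736 - (-5*√(8 + 10)/3 - 5/3*45 + (⅓)*45³ + (⅓)*√(8 + 10)*45²) = -3736 - (-5*√2 - 75 + (⅓)*91125 + (⅓)*√18*2025) = -3736 - (-5*√2 - 75 + 30375 + (⅓)*(3*√2)*2025) = -3736 - (-5*√2 - 75 + 30375 + 2025*√2) = -3736 - (30300 + 2020*√2) = -3736 + (-30300 - 2020*√2) = -34036 - 2020*√2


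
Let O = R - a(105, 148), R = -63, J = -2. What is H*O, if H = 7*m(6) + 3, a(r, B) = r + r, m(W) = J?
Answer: 3003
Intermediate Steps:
m(W) = -2
a(r, B) = 2*r
O = -273 (O = -63 - 2*105 = -63 - 1*210 = -63 - 210 = -273)
H = -11 (H = 7*(-2) + 3 = -14 + 3 = -11)
H*O = -11*(-273) = 3003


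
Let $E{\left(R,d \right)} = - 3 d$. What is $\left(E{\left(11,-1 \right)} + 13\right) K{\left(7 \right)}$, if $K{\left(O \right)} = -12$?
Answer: $-192$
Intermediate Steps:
$\left(E{\left(11,-1 \right)} + 13\right) K{\left(7 \right)} = \left(\left(-3\right) \left(-1\right) + 13\right) \left(-12\right) = \left(3 + 13\right) \left(-12\right) = 16 \left(-12\right) = -192$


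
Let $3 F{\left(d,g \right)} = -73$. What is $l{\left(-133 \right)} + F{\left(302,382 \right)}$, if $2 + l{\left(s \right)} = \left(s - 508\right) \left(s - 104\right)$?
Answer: $\frac{455672}{3} \approx 1.5189 \cdot 10^{5}$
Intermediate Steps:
$l{\left(s \right)} = -2 + \left(-508 + s\right) \left(-104 + s\right)$ ($l{\left(s \right)} = -2 + \left(s - 508\right) \left(s - 104\right) = -2 + \left(-508 + s\right) \left(-104 + s\right)$)
$F{\left(d,g \right)} = - \frac{73}{3}$ ($F{\left(d,g \right)} = \frac{1}{3} \left(-73\right) = - \frac{73}{3}$)
$l{\left(-133 \right)} + F{\left(302,382 \right)} = \left(52830 + \left(-133\right)^{2} - -81396\right) - \frac{73}{3} = \left(52830 + 17689 + 81396\right) - \frac{73}{3} = 151915 - \frac{73}{3} = \frac{455672}{3}$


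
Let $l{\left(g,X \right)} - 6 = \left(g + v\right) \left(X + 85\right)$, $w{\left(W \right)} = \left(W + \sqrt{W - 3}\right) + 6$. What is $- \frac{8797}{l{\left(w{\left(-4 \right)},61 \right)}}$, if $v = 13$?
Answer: $- \frac{4829553}{1242907} + \frac{642181 i \sqrt{7}}{2485814} \approx -3.8857 + 0.6835 i$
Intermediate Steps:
$w{\left(W \right)} = 6 + W + \sqrt{-3 + W}$ ($w{\left(W \right)} = \left(W + \sqrt{W + \left(-5 + 2\right)}\right) + 6 = \left(W + \sqrt{W - 3}\right) + 6 = \left(W + \sqrt{-3 + W}\right) + 6 = 6 + W + \sqrt{-3 + W}$)
$l{\left(g,X \right)} = 6 + \left(13 + g\right) \left(85 + X\right)$ ($l{\left(g,X \right)} = 6 + \left(g + 13\right) \left(X + 85\right) = 6 + \left(13 + g\right) \left(85 + X\right)$)
$- \frac{8797}{l{\left(w{\left(-4 \right)},61 \right)}} = - \frac{8797}{1111 + 13 \cdot 61 + 85 \left(6 - 4 + \sqrt{-3 - 4}\right) + 61 \left(6 - 4 + \sqrt{-3 - 4}\right)} = - \frac{8797}{1111 + 793 + 85 \left(6 - 4 + \sqrt{-7}\right) + 61 \left(6 - 4 + \sqrt{-7}\right)} = - \frac{8797}{1111 + 793 + 85 \left(6 - 4 + i \sqrt{7}\right) + 61 \left(6 - 4 + i \sqrt{7}\right)} = - \frac{8797}{1111 + 793 + 85 \left(2 + i \sqrt{7}\right) + 61 \left(2 + i \sqrt{7}\right)} = - \frac{8797}{1111 + 793 + \left(170 + 85 i \sqrt{7}\right) + \left(122 + 61 i \sqrt{7}\right)} = - \frac{8797}{2196 + 146 i \sqrt{7}}$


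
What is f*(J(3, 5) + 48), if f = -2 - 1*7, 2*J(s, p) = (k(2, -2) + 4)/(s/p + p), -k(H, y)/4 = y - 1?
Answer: -3114/7 ≈ -444.86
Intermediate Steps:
k(H, y) = 4 - 4*y (k(H, y) = -4*(y - 1) = -4*(-1 + y) = 4 - 4*y)
J(s, p) = 8/(p + s/p) (J(s, p) = (((4 - 4*(-2)) + 4)/(s/p + p))/2 = (((4 + 8) + 4)/(p + s/p))/2 = ((12 + 4)/(p + s/p))/2 = (16/(p + s/p))/2 = 8/(p + s/p))
f = -9 (f = -2 - 7 = -9)
f*(J(3, 5) + 48) = -9*(8*5/(3 + 5²) + 48) = -9*(8*5/(3 + 25) + 48) = -9*(8*5/28 + 48) = -9*(8*5*(1/28) + 48) = -9*(10/7 + 48) = -9*346/7 = -3114/7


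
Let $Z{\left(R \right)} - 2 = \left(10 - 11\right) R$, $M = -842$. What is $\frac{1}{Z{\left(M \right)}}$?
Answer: $\frac{1}{844} \approx 0.0011848$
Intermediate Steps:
$Z{\left(R \right)} = 2 - R$ ($Z{\left(R \right)} = 2 + \left(10 - 11\right) R = 2 - R$)
$\frac{1}{Z{\left(M \right)}} = \frac{1}{2 - -842} = \frac{1}{2 + 842} = \frac{1}{844}$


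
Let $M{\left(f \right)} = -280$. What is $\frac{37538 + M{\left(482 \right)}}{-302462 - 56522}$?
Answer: $- \frac{18629}{179492} \approx -0.10379$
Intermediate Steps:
$\frac{37538 + M{\left(482 \right)}}{-302462 - 56522} = \frac{37538 - 280}{-302462 - 56522} = \frac{37258}{-302462 - 56522} = \frac{37258}{-358984} = 37258 \left(- \frac{1}{358984}\right) = - \frac{18629}{179492}$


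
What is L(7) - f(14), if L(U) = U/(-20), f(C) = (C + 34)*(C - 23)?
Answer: 8633/20 ≈ 431.65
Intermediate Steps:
f(C) = (-23 + C)*(34 + C) (f(C) = (34 + C)*(-23 + C) = (-23 + C)*(34 + C))
L(U) = -U/20 (L(U) = U*(-1/20) = -U/20)
L(7) - f(14) = -1/20*7 - (-782 + 14**2 + 11*14) = -7/20 - (-782 + 196 + 154) = -7/20 - 1*(-432) = -7/20 + 432 = 8633/20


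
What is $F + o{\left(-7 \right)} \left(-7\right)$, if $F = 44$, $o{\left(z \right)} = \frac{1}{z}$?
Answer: $45$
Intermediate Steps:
$F + o{\left(-7 \right)} \left(-7\right) = 44 + \frac{1}{-7} \left(-7\right) = 44 - -1 = 44 + 1 = 45$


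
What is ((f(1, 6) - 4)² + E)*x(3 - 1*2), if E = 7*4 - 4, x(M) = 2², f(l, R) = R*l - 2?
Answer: 96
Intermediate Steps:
f(l, R) = -2 + R*l
x(M) = 4
E = 24 (E = 28 - 4 = 24)
((f(1, 6) - 4)² + E)*x(3 - 1*2) = (((-2 + 6*1) - 4)² + 24)*4 = (((-2 + 6) - 4)² + 24)*4 = ((4 - 4)² + 24)*4 = (0² + 24)*4 = (0 + 24)*4 = 24*4 = 96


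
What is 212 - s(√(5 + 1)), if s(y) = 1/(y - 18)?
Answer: 11239/53 + √6/318 ≈ 212.06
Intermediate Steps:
s(y) = 1/(-18 + y)
212 - s(√(5 + 1)) = 212 - 1/(-18 + √(5 + 1)) = 212 - 1/(-18 + √6)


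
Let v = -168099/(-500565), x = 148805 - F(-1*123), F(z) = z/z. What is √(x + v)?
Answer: 3*√460311184030035/166855 ≈ 385.75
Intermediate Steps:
F(z) = 1
x = 148804 (x = 148805 - 1*1 = 148805 - 1 = 148804)
v = 56033/166855 (v = -168099*(-1/500565) = 56033/166855 ≈ 0.33582)
√(x + v) = √(148804 + 56033/166855) = √(24828747453/166855) = 3*√460311184030035/166855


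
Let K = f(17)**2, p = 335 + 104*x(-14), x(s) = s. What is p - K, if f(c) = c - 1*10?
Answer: -1170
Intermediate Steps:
f(c) = -10 + c (f(c) = c - 10 = -10 + c)
p = -1121 (p = 335 + 104*(-14) = 335 - 1456 = -1121)
K = 49 (K = (-10 + 17)**2 = 7**2 = 49)
p - K = -1121 - 1*49 = -1121 - 49 = -1170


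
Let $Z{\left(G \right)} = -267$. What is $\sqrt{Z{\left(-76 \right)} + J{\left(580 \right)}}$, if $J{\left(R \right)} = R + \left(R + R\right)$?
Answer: $\sqrt{1473} \approx 38.38$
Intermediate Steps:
$J{\left(R \right)} = 3 R$ ($J{\left(R \right)} = R + 2 R = 3 R$)
$\sqrt{Z{\left(-76 \right)} + J{\left(580 \right)}} = \sqrt{-267 + 3 \cdot 580} = \sqrt{-267 + 1740} = \sqrt{1473}$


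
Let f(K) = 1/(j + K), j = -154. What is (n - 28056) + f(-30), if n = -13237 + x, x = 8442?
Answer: -6044585/184 ≈ -32851.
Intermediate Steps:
n = -4795 (n = -13237 + 8442 = -4795)
f(K) = 1/(-154 + K)
(n - 28056) + f(-30) = (-4795 - 28056) + 1/(-154 - 30) = -32851 + 1/(-184) = -32851 - 1/184 = -6044585/184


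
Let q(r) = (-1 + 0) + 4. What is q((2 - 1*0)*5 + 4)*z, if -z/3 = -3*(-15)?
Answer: -405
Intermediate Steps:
q(r) = 3 (q(r) = -1 + 4 = 3)
z = -135 (z = -(-9)*(-15) = -3*45 = -135)
q((2 - 1*0)*5 + 4)*z = 3*(-135) = -405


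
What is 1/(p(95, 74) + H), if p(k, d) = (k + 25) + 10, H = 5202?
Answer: 1/5332 ≈ 0.00018755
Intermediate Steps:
p(k, d) = 35 + k (p(k, d) = (25 + k) + 10 = 35 + k)
1/(p(95, 74) + H) = 1/((35 + 95) + 5202) = 1/(130 + 5202) = 1/5332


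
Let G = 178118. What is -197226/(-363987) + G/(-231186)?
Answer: -356236045/1558309233 ≈ -0.22860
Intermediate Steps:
-197226/(-363987) + G/(-231186) = -197226/(-363987) + 178118/(-231186) = -197226*(-1/363987) + 178118*(-1/231186) = 21914/40443 - 89059/115593 = -356236045/1558309233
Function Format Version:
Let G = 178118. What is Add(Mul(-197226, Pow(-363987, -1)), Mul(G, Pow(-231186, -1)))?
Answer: Rational(-356236045, 1558309233) ≈ -0.22860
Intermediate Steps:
Add(Mul(-197226, Pow(-363987, -1)), Mul(G, Pow(-231186, -1))) = Add(Mul(-197226, Pow(-363987, -1)), Mul(178118, Pow(-231186, -1))) = Add(Mul(-197226, Rational(-1, 363987)), Mul(178118, Rational(-1, 231186))) = Add(Rational(21914, 40443), Rational(-89059, 115593)) = Rational(-356236045, 1558309233)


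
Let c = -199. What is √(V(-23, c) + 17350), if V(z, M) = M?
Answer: √17151 ≈ 130.96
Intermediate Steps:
√(V(-23, c) + 17350) = √(-199 + 17350) = √17151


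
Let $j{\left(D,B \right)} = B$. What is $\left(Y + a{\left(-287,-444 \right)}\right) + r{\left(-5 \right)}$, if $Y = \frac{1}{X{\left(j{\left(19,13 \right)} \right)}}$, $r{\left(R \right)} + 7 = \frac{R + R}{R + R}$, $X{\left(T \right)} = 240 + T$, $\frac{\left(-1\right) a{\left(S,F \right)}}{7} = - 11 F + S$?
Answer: $- \frac{8142804}{253} \approx -32185.0$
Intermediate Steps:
$a{\left(S,F \right)} = - 7 S + 77 F$ ($a{\left(S,F \right)} = - 7 \left(- 11 F + S\right) = - 7 \left(S - 11 F\right) = - 7 S + 77 F$)
$r{\left(R \right)} = -6$ ($r{\left(R \right)} = -7 + \frac{R + R}{R + R} = -7 + \frac{2 R}{2 R} = -7 + 2 R \frac{1}{2 R} = -7 + 1 = -6$)
$Y = \frac{1}{253}$ ($Y = \frac{1}{240 + 13} = \frac{1}{253} \approx 0.0039526$)
$\left(Y + a{\left(-287,-444 \right)}\right) + r{\left(-5 \right)} = \left(\frac{1}{253} + \left(\left(-7\right) \left(-287\right) + 77 \left(-444\right)\right)\right) - 6 = \left(\frac{1}{253} + \left(2009 - 34188\right)\right) - 6 = \left(\frac{1}{253} - 32179\right) - 6 = - \frac{8141286}{253} - 6 = - \frac{8142804}{253}$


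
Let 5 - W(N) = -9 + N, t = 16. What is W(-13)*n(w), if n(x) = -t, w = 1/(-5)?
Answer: -432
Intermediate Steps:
W(N) = 14 - N (W(N) = 5 - (-9 + N) = 5 + (9 - N) = 14 - N)
w = -1/5 ≈ -0.20000
n(x) = -16 (n(x) = -1*16 = -16)
W(-13)*n(w) = (14 - 1*(-13))*(-16) = (14 + 13)*(-16) = 27*(-16) = -432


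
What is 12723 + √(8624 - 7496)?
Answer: 12723 + 2*√282 ≈ 12757.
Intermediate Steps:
12723 + √(8624 - 7496) = 12723 + √1128 = 12723 + 2*√282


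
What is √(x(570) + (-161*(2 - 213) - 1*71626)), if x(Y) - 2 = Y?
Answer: I*√37083 ≈ 192.57*I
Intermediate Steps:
x(Y) = 2 + Y
√(x(570) + (-161*(2 - 213) - 1*71626)) = √((2 + 570) + (-161*(2 - 213) - 1*71626)) = √(572 + (-161*(-211) - 71626)) = √(572 + (33971 - 71626)) = √(572 - 37655) = √(-37083) = I*√37083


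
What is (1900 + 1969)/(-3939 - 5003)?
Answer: -3869/8942 ≈ -0.43268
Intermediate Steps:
(1900 + 1969)/(-3939 - 5003) = 3869/(-8942) = 3869*(-1/8942) = -3869/8942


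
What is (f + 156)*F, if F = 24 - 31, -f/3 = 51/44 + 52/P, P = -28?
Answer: -48693/44 ≈ -1106.7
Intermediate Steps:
f = 645/308 (f = -3*(51/44 + 52/(-28)) = -3*(51*(1/44) + 52*(-1/28)) = -3*(51/44 - 13/7) = -3*(-215/308) = 645/308 ≈ 2.0942)
F = -7
(f + 156)*F = (645/308 + 156)*(-7) = (48693/308)*(-7) = -48693/44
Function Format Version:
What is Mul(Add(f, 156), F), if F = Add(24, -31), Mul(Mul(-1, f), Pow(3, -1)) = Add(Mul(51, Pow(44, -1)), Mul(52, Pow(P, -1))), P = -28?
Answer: Rational(-48693, 44) ≈ -1106.7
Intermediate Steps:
f = Rational(645, 308) (f = Mul(-3, Add(Mul(51, Pow(44, -1)), Mul(52, Pow(-28, -1)))) = Mul(-3, Add(Mul(51, Rational(1, 44)), Mul(52, Rational(-1, 28)))) = Mul(-3, Add(Rational(51, 44), Rational(-13, 7))) = Mul(-3, Rational(-215, 308)) = Rational(645, 308) ≈ 2.0942)
F = -7
Mul(Add(f, 156), F) = Mul(Add(Rational(645, 308), 156), -7) = Mul(Rational(48693, 308), -7) = Rational(-48693, 44)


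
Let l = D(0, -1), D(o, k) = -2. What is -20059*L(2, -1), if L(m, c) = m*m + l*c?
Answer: -120354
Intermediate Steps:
l = -2
L(m, c) = m**2 - 2*c (L(m, c) = m*m - 2*c = m**2 - 2*c)
-20059*L(2, -1) = -20059*(2**2 - 2*(-1)) = -20059*(4 + 2) = -20059*6 = -120354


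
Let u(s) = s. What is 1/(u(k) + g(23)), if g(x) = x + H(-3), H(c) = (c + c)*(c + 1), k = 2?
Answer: 1/37 ≈ 0.027027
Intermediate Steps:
H(c) = 2*c*(1 + c) (H(c) = (2*c)*(1 + c) = 2*c*(1 + c))
g(x) = 12 + x (g(x) = x + 2*(-3)*(1 - 3) = x + 2*(-3)*(-2) = x + 12 = 12 + x)
1/(u(k) + g(23)) = 1/(2 + (12 + 23)) = 1/(2 + 35) = 1/37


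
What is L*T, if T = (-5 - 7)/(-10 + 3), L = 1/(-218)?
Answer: -6/763 ≈ -0.0078637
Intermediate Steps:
L = -1/218 ≈ -0.0045872
T = 12/7 (T = -12/(-7) = -12*(-1/7) = 12/7 ≈ 1.7143)
L*T = -1/218*12/7 = -6/763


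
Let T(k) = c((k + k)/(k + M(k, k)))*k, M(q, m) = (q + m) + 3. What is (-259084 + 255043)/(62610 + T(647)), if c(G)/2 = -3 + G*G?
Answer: -1908936072/28013477399 ≈ -0.068143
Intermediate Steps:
M(q, m) = 3 + m + q (M(q, m) = (m + q) + 3 = 3 + m + q)
c(G) = -6 + 2*G**2 (c(G) = 2*(-3 + G*G) = 2*(-3 + G**2) = -6 + 2*G**2)
T(k) = k*(-6 + 8*k**2/(3 + 3*k)**2) (T(k) = (-6 + 2*((k + k)/(k + (3 + k + k)))**2)*k = (-6 + 2*((2*k)/(k + (3 + 2*k)))**2)*k = (-6 + 2*((2*k)/(3 + 3*k))**2)*k = (-6 + 2*(2*k/(3 + 3*k))**2)*k = (-6 + 2*(4*k**2/(3 + 3*k)**2))*k = (-6 + 8*k**2/(3 + 3*k)**2)*k = k*(-6 + 8*k**2/(3 + 3*k)**2))
(-259084 + 255043)/(62610 + T(647)) = (-259084 + 255043)/(62610 + (-6*647 + (8/9)*647**3/(1 + 647)**2)) = -4041/(62610 + (-3882 + (8/9)*270840023/648**2)) = -4041/(62610 + (-3882 + (8/9)*270840023*(1/419904))) = -4041/(62610 + (-3882 + 270840023/472392)) = -4041/(62610 - 1562985721/472392) = -4041/28013477399/472392 = -4041*472392/28013477399 = -1908936072/28013477399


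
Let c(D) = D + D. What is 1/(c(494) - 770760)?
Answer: -1/769772 ≈ -1.2991e-6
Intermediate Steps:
c(D) = 2*D
1/(c(494) - 770760) = 1/(2*494 - 770760) = 1/(988 - 770760) = 1/(-769772) = -1/769772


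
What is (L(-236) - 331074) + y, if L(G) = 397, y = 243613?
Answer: -87064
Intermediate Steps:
(L(-236) - 331074) + y = (397 - 331074) + 243613 = -330677 + 243613 = -87064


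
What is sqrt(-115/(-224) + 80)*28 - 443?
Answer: -443 + sqrt(252490)/2 ≈ -191.76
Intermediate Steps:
sqrt(-115/(-224) + 80)*28 - 443 = sqrt(-115*(-1/224) + 80)*28 - 443 = sqrt(115/224 + 80)*28 - 443 = sqrt(18035/224)*28 - 443 = (sqrt(252490)/56)*28 - 443 = sqrt(252490)/2 - 443 = -443 + sqrt(252490)/2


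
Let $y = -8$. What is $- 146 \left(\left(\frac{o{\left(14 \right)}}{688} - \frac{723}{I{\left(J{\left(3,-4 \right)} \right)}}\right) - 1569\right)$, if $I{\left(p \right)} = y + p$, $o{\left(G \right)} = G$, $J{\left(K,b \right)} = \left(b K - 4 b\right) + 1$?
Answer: $\frac{33348225}{172} \approx 1.9389 \cdot 10^{5}$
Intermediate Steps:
$J{\left(K,b \right)} = 1 - 4 b + K b$ ($J{\left(K,b \right)} = \left(K b - 4 b\right) + 1 = \left(- 4 b + K b\right) + 1 = 1 - 4 b + K b$)
$I{\left(p \right)} = -8 + p$
$- 146 \left(\left(\frac{o{\left(14 \right)}}{688} - \frac{723}{I{\left(J{\left(3,-4 \right)} \right)}}\right) - 1569\right) = - 146 \left(\left(\frac{14}{688} - \frac{723}{-8 + \left(1 - -16 + 3 \left(-4\right)\right)}\right) - 1569\right) = - 146 \left(\left(14 \cdot \frac{1}{688} - \frac{723}{-8 + \left(1 + 16 - 12\right)}\right) - 1569\right) = - 146 \left(\left(\frac{7}{344} - \frac{723}{-8 + 5}\right) - 1569\right) = - 146 \left(\left(\frac{7}{344} - \frac{723}{-3}\right) - 1569\right) = - 146 \left(\left(\frac{7}{344} - -241\right) - 1569\right) = - 146 \left(\left(\frac{7}{344} + 241\right) - 1569\right) = - 146 \left(\frac{82911}{344} - 1569\right) = \left(-146\right) \left(- \frac{456825}{344}\right) = \frac{33348225}{172}$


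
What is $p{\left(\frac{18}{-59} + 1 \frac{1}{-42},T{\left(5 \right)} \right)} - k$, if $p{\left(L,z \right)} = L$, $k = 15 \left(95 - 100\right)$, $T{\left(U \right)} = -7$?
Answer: $\frac{185035}{2478} \approx 74.671$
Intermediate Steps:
$k = -75$ ($k = 15 \left(-5\right) = -75$)
$p{\left(\frac{18}{-59} + 1 \frac{1}{-42},T{\left(5 \right)} \right)} - k = \left(\frac{18}{-59} + 1 \frac{1}{-42}\right) - -75 = \left(18 \left(- \frac{1}{59}\right) + 1 \left(- \frac{1}{42}\right)\right) + 75 = \left(- \frac{18}{59} - \frac{1}{42}\right) + 75 = - \frac{815}{2478} + 75 = \frac{185035}{2478}$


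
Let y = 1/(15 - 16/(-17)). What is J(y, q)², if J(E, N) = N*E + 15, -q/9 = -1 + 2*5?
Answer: 7225344/73441 ≈ 98.383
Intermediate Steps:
y = 17/271 (y = 1/(15 - 16*(-1/17)) = 1/(15 + 16/17) = 1/(271/17) = 17/271 ≈ 0.062731)
q = -81 (q = -9*(-1 + 2*5) = -9*(-1 + 10) = -9*9 = -81)
J(E, N) = 15 + E*N (J(E, N) = E*N + 15 = 15 + E*N)
J(y, q)² = (15 + (17/271)*(-81))² = (15 - 1377/271)² = (2688/271)² = 7225344/73441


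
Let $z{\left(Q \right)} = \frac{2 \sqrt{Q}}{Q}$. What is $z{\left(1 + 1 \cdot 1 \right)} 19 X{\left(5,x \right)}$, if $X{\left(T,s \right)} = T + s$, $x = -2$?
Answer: $57 \sqrt{2} \approx 80.61$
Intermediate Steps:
$z{\left(Q \right)} = \frac{2}{\sqrt{Q}}$
$z{\left(1 + 1 \cdot 1 \right)} 19 X{\left(5,x \right)} = \frac{2}{\sqrt{1 + 1 \cdot 1}} \cdot 19 \left(5 - 2\right) = \frac{2}{\sqrt{1 + 1}} \cdot 19 \cdot 3 = \frac{2}{\sqrt{2}} \cdot 19 \cdot 3 = 2 \frac{\sqrt{2}}{2} \cdot 19 \cdot 3 = \sqrt{2} \cdot 19 \cdot 3 = 19 \sqrt{2} \cdot 3 = 57 \sqrt{2}$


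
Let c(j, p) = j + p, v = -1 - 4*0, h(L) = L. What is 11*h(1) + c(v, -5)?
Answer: 5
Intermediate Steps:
v = -1 (v = -1 - 4*0 = -1 + 0 = -1)
11*h(1) + c(v, -5) = 11*1 + (-1 - 5) = 11 - 6 = 5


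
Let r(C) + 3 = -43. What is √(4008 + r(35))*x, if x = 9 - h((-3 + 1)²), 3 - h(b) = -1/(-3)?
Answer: 19*√3962/3 ≈ 398.65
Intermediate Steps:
r(C) = -46 (r(C) = -3 - 43 = -46)
h(b) = 8/3 (h(b) = 3 - (-1)/(-3) = 3 - (-1)*(-1)/3 = 3 - 1*⅓ = 3 - ⅓ = 8/3)
x = 19/3 (x = 9 - 1*8/3 = 9 - 8/3 = 19/3 ≈ 6.3333)
√(4008 + r(35))*x = √(4008 - 46)*(19/3) = √3962*(19/3) = 19*√3962/3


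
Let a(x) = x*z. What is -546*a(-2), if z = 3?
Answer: 3276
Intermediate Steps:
a(x) = 3*x (a(x) = x*3 = 3*x)
-546*a(-2) = -1638*(-2) = -546*(-6) = 3276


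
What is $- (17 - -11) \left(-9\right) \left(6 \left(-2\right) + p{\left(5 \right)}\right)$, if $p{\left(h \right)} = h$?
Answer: $-1764$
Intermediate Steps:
$- (17 - -11) \left(-9\right) \left(6 \left(-2\right) + p{\left(5 \right)}\right) = - (17 - -11) \left(-9\right) \left(6 \left(-2\right) + 5\right) = - (17 + 11) \left(-9\right) \left(-12 + 5\right) = \left(-1\right) 28 \left(-9\right) \left(-7\right) = \left(-28\right) \left(-9\right) \left(-7\right) = 252 \left(-7\right) = -1764$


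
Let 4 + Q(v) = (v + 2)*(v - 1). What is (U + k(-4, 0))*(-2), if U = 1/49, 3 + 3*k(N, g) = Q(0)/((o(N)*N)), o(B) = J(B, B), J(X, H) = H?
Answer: 433/196 ≈ 2.2092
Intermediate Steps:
o(B) = B
Q(v) = -4 + (-1 + v)*(2 + v) (Q(v) = -4 + (v + 2)*(v - 1) = -4 + (2 + v)*(-1 + v) = -4 + (-1 + v)*(2 + v))
k(N, g) = -1 - 2/N**2 (k(N, g) = -1 + ((-6 + 0 + 0**2)/((N*N)))/3 = -1 + ((-6 + 0 + 0)/(N**2))/3 = -1 + (-6/N**2)/3 = -1 - 2/N**2)
U = 1/49 ≈ 0.020408
(U + k(-4, 0))*(-2) = (1/49 + (-1 - 2/(-4)**2))*(-2) = (1/49 + (-1 - 2*1/16))*(-2) = (1/49 + (-1 - 1/8))*(-2) = (1/49 - 9/8)*(-2) = -433/392*(-2) = 433/196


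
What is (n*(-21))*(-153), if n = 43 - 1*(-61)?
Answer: 334152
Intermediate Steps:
n = 104 (n = 43 + 61 = 104)
(n*(-21))*(-153) = (104*(-21))*(-153) = -2184*(-153) = 334152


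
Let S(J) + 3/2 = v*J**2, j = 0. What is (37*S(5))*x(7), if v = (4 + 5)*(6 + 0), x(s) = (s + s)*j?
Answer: 0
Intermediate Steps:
x(s) = 0 (x(s) = (s + s)*0 = (2*s)*0 = 0)
v = 54 (v = 9*6 = 54)
S(J) = -3/2 + 54*J**2
(37*S(5))*x(7) = (37*(-3/2 + 54*5**2))*0 = (37*(-3/2 + 54*25))*0 = (37*(-3/2 + 1350))*0 = (37*(2697/2))*0 = (99789/2)*0 = 0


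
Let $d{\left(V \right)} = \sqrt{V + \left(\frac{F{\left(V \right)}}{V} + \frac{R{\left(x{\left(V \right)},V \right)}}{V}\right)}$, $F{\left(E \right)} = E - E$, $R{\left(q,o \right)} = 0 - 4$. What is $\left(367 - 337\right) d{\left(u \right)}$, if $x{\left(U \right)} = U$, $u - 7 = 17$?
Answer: $5 \sqrt{858} \approx 146.46$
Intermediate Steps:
$u = 24$ ($u = 7 + 17 = 24$)
$R{\left(q,o \right)} = -4$
$F{\left(E \right)} = 0$
$d{\left(V \right)} = \sqrt{V - \frac{4}{V}}$ ($d{\left(V \right)} = \sqrt{V + \left(\frac{0}{V} - \frac{4}{V}\right)} = \sqrt{V + \left(0 - \frac{4}{V}\right)} = \sqrt{V - \frac{4}{V}}$)
$\left(367 - 337\right) d{\left(u \right)} = \left(367 - 337\right) \sqrt{24 - \frac{4}{24}} = 30 \sqrt{24 - \frac{1}{6}} = 30 \sqrt{\frac{143}{6}} = 30 \frac{\sqrt{858}}{6} = 5 \sqrt{858}$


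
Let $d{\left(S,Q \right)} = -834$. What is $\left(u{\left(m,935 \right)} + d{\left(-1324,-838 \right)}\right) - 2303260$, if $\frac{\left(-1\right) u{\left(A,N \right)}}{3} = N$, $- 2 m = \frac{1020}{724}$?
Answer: $-2306899$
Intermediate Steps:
$m = - \frac{255}{362}$ ($m = - \frac{1020 \cdot \frac{1}{724}}{2} = \left(- \frac{1}{2}\right) \frac{255}{181} = - \frac{255}{362} \approx -0.70442$)
$u{\left(A,N \right)} = - 3 N$
$\left(u{\left(m,935 \right)} + d{\left(-1324,-838 \right)}\right) - 2303260 = \left(\left(-3\right) 935 - 834\right) - 2303260 = \left(-2805 - 834\right) - 2303260 = -3639 - 2303260 = -2306899$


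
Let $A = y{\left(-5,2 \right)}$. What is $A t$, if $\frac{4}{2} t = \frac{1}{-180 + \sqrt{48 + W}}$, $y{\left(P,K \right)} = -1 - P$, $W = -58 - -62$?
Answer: $- \frac{90}{8087} - \frac{\sqrt{13}}{8087} \approx -0.011575$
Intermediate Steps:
$W = 4$ ($W = -58 + 62 = 4$)
$A = 4$ ($A = -1 - -5 = -1 + 5 = 4$)
$t = \frac{1}{2 \left(-180 + 2 \sqrt{13}\right)}$ ($t = \frac{1}{2 \left(-180 + \sqrt{48 + 4}\right)} = \frac{1}{2 \left(-180 + \sqrt{52}\right)} = \frac{1}{2 \left(-180 + 2 \sqrt{13}\right)} \approx -0.0028937$)
$A t = 4 \left(- \frac{45}{16174} - \frac{\sqrt{13}}{32348}\right) = - \frac{90}{8087} - \frac{\sqrt{13}}{8087}$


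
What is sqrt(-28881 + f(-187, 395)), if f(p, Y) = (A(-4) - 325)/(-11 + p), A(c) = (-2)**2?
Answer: I*sqrt(125798574)/66 ≈ 169.94*I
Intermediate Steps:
A(c) = 4
f(p, Y) = -321/(-11 + p) (f(p, Y) = (4 - 325)/(-11 + p) = -321/(-11 + p))
sqrt(-28881 + f(-187, 395)) = sqrt(-28881 - 321/(-11 - 187)) = sqrt(-28881 - 321/(-198)) = sqrt(-28881 - 321*(-1/198)) = sqrt(-28881 + 107/66) = sqrt(-1906039/66) = I*sqrt(125798574)/66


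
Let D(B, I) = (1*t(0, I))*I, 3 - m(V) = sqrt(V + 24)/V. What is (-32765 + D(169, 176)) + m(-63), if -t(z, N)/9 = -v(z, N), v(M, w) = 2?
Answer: -29594 + I*sqrt(39)/63 ≈ -29594.0 + 0.099127*I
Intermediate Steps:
t(z, N) = 18 (t(z, N) = -(-9)*2 = -9*(-2) = 18)
m(V) = 3 - sqrt(24 + V)/V (m(V) = 3 - sqrt(V + 24)/V = 3 - sqrt(24 + V)/V)
D(B, I) = 18*I (D(B, I) = (1*18)*I = 18*I)
(-32765 + D(169, 176)) + m(-63) = (-32765 + 18*176) + (3 - 1*sqrt(24 - 63)/(-63)) = (-32765 + 3168) + (3 - 1*(-1/63)*sqrt(-39)) = -29597 + (3 - 1*(-1/63)*I*sqrt(39)) = -29597 + (3 + I*sqrt(39)/63) = -29594 + I*sqrt(39)/63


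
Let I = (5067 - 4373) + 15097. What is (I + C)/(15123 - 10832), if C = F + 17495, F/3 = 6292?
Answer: 52162/4291 ≈ 12.156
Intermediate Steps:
F = 18876 (F = 3*6292 = 18876)
C = 36371 (C = 18876 + 17495 = 36371)
I = 15791 (I = 694 + 15097 = 15791)
(I + C)/(15123 - 10832) = (15791 + 36371)/(15123 - 10832) = 52162/4291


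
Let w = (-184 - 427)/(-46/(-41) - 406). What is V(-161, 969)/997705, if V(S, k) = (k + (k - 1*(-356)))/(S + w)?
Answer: -205840/14278231757 ≈ -1.4416e-5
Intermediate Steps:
w = 25051/16600 (w = -611/(-46*(-1/41) - 406) = -611/(46/41 - 406) = -611/(-16600/41) = -611*(-41/16600) = 25051/16600 ≈ 1.5091)
V(S, k) = (356 + 2*k)/(25051/16600 + S) (V(S, k) = (k + (k - 1*(-356)))/(S + 25051/16600) = (k + (k + 356))/(25051/16600 + S) = (k + (356 + k))/(25051/16600 + S) = (356 + 2*k)/(25051/16600 + S))
V(-161, 969)/997705 = (33200*(178 + 969)/(25051 + 16600*(-161)))/997705 = (33200*1147/(25051 - 2672600))*(1/997705) = (33200*1147/(-2647549))*(1/997705) = (33200*(-1/2647549)*1147)*(1/997705) = -38080400/2647549*1/997705 = -205840/14278231757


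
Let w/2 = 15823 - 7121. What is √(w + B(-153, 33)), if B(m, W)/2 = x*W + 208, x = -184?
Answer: 2*√1419 ≈ 75.339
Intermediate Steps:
B(m, W) = 416 - 368*W (B(m, W) = 2*(-184*W + 208) = 2*(208 - 184*W) = 416 - 368*W)
w = 17404 (w = 2*(15823 - 7121) = 2*8702 = 17404)
√(w + B(-153, 33)) = √(17404 + (416 - 368*33)) = √(17404 + (416 - 12144)) = √(17404 - 11728) = √5676 = 2*√1419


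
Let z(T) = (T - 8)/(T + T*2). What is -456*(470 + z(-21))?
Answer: -4505128/21 ≈ -2.1453e+5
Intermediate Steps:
z(T) = (-8 + T)/(3*T) (z(T) = (-8 + T)/(T + 2*T) = (-8 + T)/((3*T)) = (-8 + T)*(1/(3*T)) = (-8 + T)/(3*T))
-456*(470 + z(-21)) = -456*(470 + (1/3)*(-8 - 21)/(-21)) = -456*(470 + (1/3)*(-1/21)*(-29)) = -456*(470 + 29/63) = -456*29639/63 = -4505128/21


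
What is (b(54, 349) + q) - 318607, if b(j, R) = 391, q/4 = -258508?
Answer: -1352248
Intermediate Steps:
q = -1034032 (q = 4*(-258508) = -1034032)
(b(54, 349) + q) - 318607 = (391 - 1034032) - 318607 = -1033641 - 318607 = -1352248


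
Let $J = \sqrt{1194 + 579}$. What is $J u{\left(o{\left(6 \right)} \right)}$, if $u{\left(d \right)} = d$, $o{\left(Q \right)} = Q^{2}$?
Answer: $108 \sqrt{197} \approx 1515.9$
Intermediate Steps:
$J = 3 \sqrt{197}$ ($J = \sqrt{1773} = 3 \sqrt{197} \approx 42.107$)
$J u{\left(o{\left(6 \right)} \right)} = 3 \sqrt{197} \cdot 6^{2} = 3 \sqrt{197} \cdot 36 = 108 \sqrt{197}$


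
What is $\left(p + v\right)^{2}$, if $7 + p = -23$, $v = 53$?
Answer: $529$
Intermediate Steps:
$p = -30$ ($p = -7 - 23 = -30$)
$\left(p + v\right)^{2} = \left(-30 + 53\right)^{2} = 23^{2} = 529$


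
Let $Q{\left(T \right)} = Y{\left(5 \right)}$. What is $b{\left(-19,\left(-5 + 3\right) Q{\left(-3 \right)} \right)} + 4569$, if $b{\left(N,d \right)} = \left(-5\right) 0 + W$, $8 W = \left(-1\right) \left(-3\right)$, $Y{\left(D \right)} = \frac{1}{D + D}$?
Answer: $\frac{36555}{8} \approx 4569.4$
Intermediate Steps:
$Y{\left(D \right)} = \frac{1}{2 D}$
$W = \frac{3}{8}$ ($W = \frac{\left(-1\right) \left(-3\right)}{8} = \frac{1}{8} \cdot 3 = \frac{3}{8} \approx 0.375$)
$Q{\left(T \right)} = \frac{1}{10}$ ($Q{\left(T \right)} = \frac{1}{2 \cdot 5} = \frac{1}{2} \cdot \frac{1}{5} = \frac{1}{10}$)
$b{\left(N,d \right)} = \frac{3}{8}$ ($b{\left(N,d \right)} = \left(-5\right) 0 + \frac{3}{8} = 0 + \frac{3}{8} = \frac{3}{8}$)
$b{\left(-19,\left(-5 + 3\right) Q{\left(-3 \right)} \right)} + 4569 = \frac{3}{8} + 4569 = \frac{36555}{8}$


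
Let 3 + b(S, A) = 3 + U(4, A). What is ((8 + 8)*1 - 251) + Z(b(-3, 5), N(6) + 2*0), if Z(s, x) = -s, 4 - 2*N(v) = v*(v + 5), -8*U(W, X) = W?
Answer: -469/2 ≈ -234.50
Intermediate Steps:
U(W, X) = -W/8
N(v) = 2 - v*(5 + v)/2 (N(v) = 2 - v*(v + 5)/2 = 2 - v*(5 + v)/2)
b(S, A) = -1/2 (b(S, A) = -3 + (3 - 1/8*4) = -3 + (3 - 1/2) = -3 + 5/2 = -1/2)
((8 + 8)*1 - 251) + Z(b(-3, 5), N(6) + 2*0) = ((8 + 8)*1 - 251) - 1*(-1/2) = (16*1 - 251) + 1/2 = (16 - 251) + 1/2 = -235 + 1/2 = -469/2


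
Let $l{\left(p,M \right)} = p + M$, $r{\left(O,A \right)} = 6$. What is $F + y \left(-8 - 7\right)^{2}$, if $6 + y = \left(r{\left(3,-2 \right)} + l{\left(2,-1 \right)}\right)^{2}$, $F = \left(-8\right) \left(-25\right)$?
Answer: $9875$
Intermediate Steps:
$F = 200$
$l{\left(p,M \right)} = M + p$
$y = 43$ ($y = -6 + \left(6 + \left(-1 + 2\right)\right)^{2} = -6 + \left(6 + 1\right)^{2} = -6 + 7^{2} = -6 + 49 = 43$)
$F + y \left(-8 - 7\right)^{2} = 200 + 43 \left(-8 - 7\right)^{2} = 200 + 43 \left(-15\right)^{2} = 200 + 43 \cdot 225 = 200 + 9675 = 9875$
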